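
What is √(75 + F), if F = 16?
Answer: √91 ≈ 9.5394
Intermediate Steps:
√(75 + F) = √(75 + 16) = √91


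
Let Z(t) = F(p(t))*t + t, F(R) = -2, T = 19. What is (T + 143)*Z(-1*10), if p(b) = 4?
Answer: 1620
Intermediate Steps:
Z(t) = -t (Z(t) = -2*t + t = -t)
(T + 143)*Z(-1*10) = (19 + 143)*(-(-1)*10) = 162*(-1*(-10)) = 162*10 = 1620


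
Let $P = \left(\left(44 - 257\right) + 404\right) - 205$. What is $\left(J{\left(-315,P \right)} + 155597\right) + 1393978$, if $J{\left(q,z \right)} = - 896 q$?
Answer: $1831815$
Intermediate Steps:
$P = -14$ ($P = \left(-213 + 404\right) - 205 = 191 - 205 = -14$)
$\left(J{\left(-315,P \right)} + 155597\right) + 1393978 = \left(\left(-896\right) \left(-315\right) + 155597\right) + 1393978 = \left(282240 + 155597\right) + 1393978 = 437837 + 1393978 = 1831815$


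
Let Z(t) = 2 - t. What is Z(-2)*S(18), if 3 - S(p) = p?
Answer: -60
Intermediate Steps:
S(p) = 3 - p
Z(-2)*S(18) = (2 - 1*(-2))*(3 - 1*18) = (2 + 2)*(3 - 18) = 4*(-15) = -60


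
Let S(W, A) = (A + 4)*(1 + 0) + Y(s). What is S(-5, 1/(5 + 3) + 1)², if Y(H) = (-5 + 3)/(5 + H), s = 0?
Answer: 35721/1600 ≈ 22.326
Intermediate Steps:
Y(H) = -2/(5 + H)
S(W, A) = 18/5 + A (S(W, A) = (A + 4)*(1 + 0) - 2/(5 + 0) = (4 + A)*1 - 2/5 = (4 + A) - 2*⅕ = (4 + A) - ⅖ = 18/5 + A)
S(-5, 1/(5 + 3) + 1)² = (18/5 + (1/(5 + 3) + 1))² = (18/5 + (1/8 + 1))² = (18/5 + (⅛ + 1))² = (18/5 + 9/8)² = (189/40)² = 35721/1600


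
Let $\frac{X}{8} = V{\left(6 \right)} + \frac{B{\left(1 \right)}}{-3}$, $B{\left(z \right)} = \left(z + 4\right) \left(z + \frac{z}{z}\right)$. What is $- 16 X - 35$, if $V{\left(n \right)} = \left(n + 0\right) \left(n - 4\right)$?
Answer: $- \frac{3433}{3} \approx -1144.3$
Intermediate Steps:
$B{\left(z \right)} = \left(1 + z\right) \left(4 + z\right)$ ($B{\left(z \right)} = \left(4 + z\right) \left(z + 1\right) = \left(4 + z\right) \left(1 + z\right) = \left(1 + z\right) \left(4 + z\right)$)
$V{\left(n \right)} = n \left(-4 + n\right)$
$X = \frac{208}{3}$ ($X = 8 \left(6 \left(-4 + 6\right) + \frac{4 + 1^{2} + 5 \cdot 1}{-3}\right) = 8 \left(6 \cdot 2 + \left(4 + 1 + 5\right) \left(- \frac{1}{3}\right)\right) = 8 \left(12 + 10 \left(- \frac{1}{3}\right)\right) = 8 \left(12 - \frac{10}{3}\right) = 8 \cdot \frac{26}{3} = \frac{208}{3} \approx 69.333$)
$- 16 X - 35 = \left(-16\right) \frac{208}{3} - 35 = - \frac{3328}{3} - 35 = - \frac{3433}{3}$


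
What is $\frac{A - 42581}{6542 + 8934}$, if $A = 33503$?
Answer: $- \frac{4539}{7738} \approx -0.58659$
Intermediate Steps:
$\frac{A - 42581}{6542 + 8934} = \frac{33503 - 42581}{6542 + 8934} = - \frac{9078}{15476} = \left(-9078\right) \frac{1}{15476} = - \frac{4539}{7738}$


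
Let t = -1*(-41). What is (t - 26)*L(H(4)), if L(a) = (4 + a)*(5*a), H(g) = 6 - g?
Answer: 900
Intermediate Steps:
t = 41
L(a) = 5*a*(4 + a)
(t - 26)*L(H(4)) = (41 - 26)*(5*(6 - 1*4)*(4 + (6 - 1*4))) = 15*(5*(6 - 4)*(4 + (6 - 4))) = 15*(5*2*(4 + 2)) = 15*(5*2*6) = 15*60 = 900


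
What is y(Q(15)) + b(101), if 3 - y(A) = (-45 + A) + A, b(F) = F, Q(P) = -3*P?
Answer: 239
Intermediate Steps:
y(A) = 48 - 2*A (y(A) = 3 - ((-45 + A) + A) = 3 - (-45 + 2*A) = 3 + (45 - 2*A) = 48 - 2*A)
y(Q(15)) + b(101) = (48 - (-6)*15) + 101 = (48 - 2*(-45)) + 101 = (48 + 90) + 101 = 138 + 101 = 239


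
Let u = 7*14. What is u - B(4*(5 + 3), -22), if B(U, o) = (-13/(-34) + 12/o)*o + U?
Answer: 1061/17 ≈ 62.412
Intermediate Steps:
u = 98
B(U, o) = U + o*(13/34 + 12/o) (B(U, o) = (-13*(-1/34) + 12/o)*o + U = (13/34 + 12/o)*o + U = o*(13/34 + 12/o) + U = U + o*(13/34 + 12/o))
u - B(4*(5 + 3), -22) = 98 - (12 + 4*(5 + 3) + (13/34)*(-22)) = 98 - (12 + 4*8 - 143/17) = 98 - (12 + 32 - 143/17) = 98 - 1*605/17 = 98 - 605/17 = 1061/17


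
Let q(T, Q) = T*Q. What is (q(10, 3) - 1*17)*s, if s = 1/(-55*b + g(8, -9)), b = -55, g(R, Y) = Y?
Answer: 1/232 ≈ 0.0043103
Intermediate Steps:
q(T, Q) = Q*T
s = 1/3016 (s = 1/(-55*(-55) - 9) = 1/(3025 - 9) = 1/3016 ≈ 0.00033156)
(q(10, 3) - 1*17)*s = (3*10 - 1*17)*(1/3016) = (30 - 17)*(1/3016) = 13*(1/3016) = 1/232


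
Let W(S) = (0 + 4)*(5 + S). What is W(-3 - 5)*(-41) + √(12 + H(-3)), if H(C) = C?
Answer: 495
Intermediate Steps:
W(S) = 20 + 4*S (W(S) = 4*(5 + S) = 20 + 4*S)
W(-3 - 5)*(-41) + √(12 + H(-3)) = (20 + 4*(-3 - 5))*(-41) + √(12 - 3) = (20 + 4*(-8))*(-41) + √9 = (20 - 32)*(-41) + 3 = -12*(-41) + 3 = 492 + 3 = 495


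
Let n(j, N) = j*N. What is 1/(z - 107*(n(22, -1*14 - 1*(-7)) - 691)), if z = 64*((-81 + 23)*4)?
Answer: 1/75567 ≈ 1.3233e-5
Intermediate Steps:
z = -14848 (z = 64*(-58*4) = 64*(-232) = -14848)
n(j, N) = N*j
1/(z - 107*(n(22, -1*14 - 1*(-7)) - 691)) = 1/(-14848 - 107*((-1*14 - 1*(-7))*22 - 691)) = 1/(-14848 - 107*((-14 + 7)*22 - 691)) = 1/(-14848 - 107*(-7*22 - 691)) = 1/(-14848 - 107*(-154 - 691)) = 1/(-14848 - 107*(-845)) = 1/(-14848 + 90415) = 1/75567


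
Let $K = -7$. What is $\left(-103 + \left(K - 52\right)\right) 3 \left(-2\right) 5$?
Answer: $4860$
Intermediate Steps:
$\left(-103 + \left(K - 52\right)\right) 3 \left(-2\right) 5 = \left(-103 - 59\right) 3 \left(-2\right) 5 = \left(-103 - 59\right) \left(\left(-6\right) 5\right) = \left(-103 - 59\right) \left(-30\right) = \left(-162\right) \left(-30\right) = 4860$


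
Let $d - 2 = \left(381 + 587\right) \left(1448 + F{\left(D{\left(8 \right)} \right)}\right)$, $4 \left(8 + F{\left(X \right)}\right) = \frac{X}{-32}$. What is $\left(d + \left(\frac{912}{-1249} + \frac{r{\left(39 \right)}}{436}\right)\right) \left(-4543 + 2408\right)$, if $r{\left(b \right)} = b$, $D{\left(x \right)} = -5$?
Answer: $- \frac{6482713849809155}{2178256} \approx -2.9761 \cdot 10^{9}$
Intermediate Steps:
$F{\left(X \right)} = -8 - \frac{X}{128}$ ($F{\left(X \right)} = -8 + \frac{X \frac{1}{-32}}{4} = -8 + \frac{X \left(- \frac{1}{32}\right)}{4} = -8 + \frac{\left(- \frac{1}{32}\right) X}{4} = -8 - \frac{X}{128}$)
$d = \frac{22303357}{16}$ ($d = 2 + \left(381 + 587\right) \left(1448 - \frac{1019}{128}\right) = 2 + 968 \left(1448 + \left(-8 + \frac{5}{128}\right)\right) = 2 + 968 \left(1448 - \frac{1019}{128}\right) = 2 + 968 \cdot \frac{184325}{128} = 2 + \frac{22303325}{16} = \frac{22303357}{16} \approx 1.394 \cdot 10^{6}$)
$\left(d + \left(\frac{912}{-1249} + \frac{r{\left(39 \right)}}{436}\right)\right) \left(-4543 + 2408\right) = \left(\frac{22303357}{16} + \left(\frac{912}{-1249} + \frac{39}{436}\right)\right) \left(-4543 + 2408\right) = \left(\frac{22303357}{16} + \left(912 \left(- \frac{1}{1249}\right) + 39 \cdot \frac{1}{436}\right)\right) \left(-2135\right) = \left(\frac{22303357}{16} + \left(- \frac{912}{1249} + \frac{39}{436}\right)\right) \left(-2135\right) = \left(\frac{22303357}{16} - \frac{348921}{544564}\right) \left(-2135\right) = \frac{3036399929653}{2178256} \left(-2135\right) = - \frac{6482713849809155}{2178256}$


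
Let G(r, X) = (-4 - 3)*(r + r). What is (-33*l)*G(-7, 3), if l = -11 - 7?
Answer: 58212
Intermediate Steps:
G(r, X) = -14*r
l = -18
(-33*l)*G(-7, 3) = (-33*(-18))*(-14*(-7)) = 594*98 = 58212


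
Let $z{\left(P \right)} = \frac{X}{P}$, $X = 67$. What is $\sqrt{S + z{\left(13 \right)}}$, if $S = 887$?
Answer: $\frac{\sqrt{150774}}{13} \approx 29.869$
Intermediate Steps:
$z{\left(P \right)} = \frac{67}{P}$
$\sqrt{S + z{\left(13 \right)}} = \sqrt{887 + \frac{67}{13}} = \sqrt{\frac{11598}{13}} = \frac{\sqrt{150774}}{13}$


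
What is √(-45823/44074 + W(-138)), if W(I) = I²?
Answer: √36991283210042/44074 ≈ 138.00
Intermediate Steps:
√(-45823/44074 + W(-138)) = √(-45823/44074 + (-138)²) = √(-45823*1/44074 + 19044) = √(-45823/44074 + 19044) = √(839299433/44074) = √36991283210042/44074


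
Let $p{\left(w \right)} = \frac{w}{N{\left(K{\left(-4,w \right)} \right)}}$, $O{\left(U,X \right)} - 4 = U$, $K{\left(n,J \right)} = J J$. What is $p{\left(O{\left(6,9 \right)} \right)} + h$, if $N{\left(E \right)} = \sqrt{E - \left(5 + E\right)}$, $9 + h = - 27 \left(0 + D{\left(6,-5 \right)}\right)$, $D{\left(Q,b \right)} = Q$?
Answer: $-171 - 2 i \sqrt{5} \approx -171.0 - 4.4721 i$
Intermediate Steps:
$K{\left(n,J \right)} = J^{2}$
$O{\left(U,X \right)} = 4 + U$
$h = -171$ ($h = -9 - 27 \left(0 + 6\right) = -9 - 162 = -171$)
$N{\left(E \right)} = i \sqrt{5}$ ($N{\left(E \right)} = \sqrt{-5} = i \sqrt{5}$)
$p{\left(w \right)} = - \frac{i w \sqrt{5}}{5}$ ($p{\left(w \right)} = \frac{w}{i \sqrt{5}} = w \left(- \frac{i \sqrt{5}}{5}\right) = - \frac{i w \sqrt{5}}{5}$)
$p{\left(O{\left(6,9 \right)} \right)} + h = - \frac{i \left(4 + 6\right) \sqrt{5}}{5} - 171 = \left(- \frac{1}{5}\right) i 10 \sqrt{5} - 171 = - 2 i \sqrt{5} - 171 = -171 - 2 i \sqrt{5}$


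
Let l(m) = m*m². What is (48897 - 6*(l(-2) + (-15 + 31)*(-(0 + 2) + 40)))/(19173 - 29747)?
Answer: -45297/10574 ≈ -4.2838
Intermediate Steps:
l(m) = m³
(48897 - 6*(l(-2) + (-15 + 31)*(-(0 + 2) + 40)))/(19173 - 29747) = (48897 - 6*((-2)³ + (-15 + 31)*(-(0 + 2) + 40)))/(19173 - 29747) = (48897 - 6*(-8 + 16*(-1*2 + 40)))/(-10574) = (48897 - 6*(-8 + 16*(-2 + 40)))*(-1/10574) = (48897 - 6*(-8 + 16*38))*(-1/10574) = (48897 - 6*(-8 + 608))*(-1/10574) = (48897 - 6*600)*(-1/10574) = (48897 - 3600)*(-1/10574) = 45297*(-1/10574) = -45297/10574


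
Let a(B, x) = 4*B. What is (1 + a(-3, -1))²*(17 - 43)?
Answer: -3146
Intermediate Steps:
(1 + a(-3, -1))²*(17 - 43) = (1 + 4*(-3))²*(17 - 43) = (1 - 12)²*(-26) = (-11)²*(-26) = 121*(-26) = -3146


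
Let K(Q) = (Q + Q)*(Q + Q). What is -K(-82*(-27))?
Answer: -19607184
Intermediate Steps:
K(Q) = 4*Q² (K(Q) = (2*Q)*(2*Q) = 4*Q²)
-K(-82*(-27)) = -4*(-82*(-27))² = -4*2214² = -4*4901796 = -1*19607184 = -19607184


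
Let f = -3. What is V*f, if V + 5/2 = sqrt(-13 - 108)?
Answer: 15/2 - 33*I ≈ 7.5 - 33.0*I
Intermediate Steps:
V = -5/2 + 11*I (V = -5/2 + sqrt(-13 - 108) = -5/2 + sqrt(-121) = -5/2 + 11*I ≈ -2.5 + 11.0*I)
V*f = (-5/2 + 11*I)*(-3) = 15/2 - 33*I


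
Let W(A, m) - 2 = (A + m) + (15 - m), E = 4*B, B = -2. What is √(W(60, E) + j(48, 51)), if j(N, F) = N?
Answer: 5*√5 ≈ 11.180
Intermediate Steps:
E = -8 (E = 4*(-2) = -8)
W(A, m) = 17 + A (W(A, m) = 2 + ((A + m) + (15 - m)) = 2 + (15 + A) = 17 + A)
√(W(60, E) + j(48, 51)) = √((17 + 60) + 48) = √(77 + 48) = √125 = 5*√5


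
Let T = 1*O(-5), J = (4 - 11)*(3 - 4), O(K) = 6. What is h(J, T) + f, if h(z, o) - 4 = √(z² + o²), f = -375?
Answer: -371 + √85 ≈ -361.78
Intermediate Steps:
J = 7 (J = -7*(-1) = 7)
T = 6 (T = 1*6 = 6)
h(z, o) = 4 + √(o² + z²) (h(z, o) = 4 + √(z² + o²) = 4 + √(o² + z²))
h(J, T) + f = (4 + √(6² + 7²)) - 375 = (4 + √(36 + 49)) - 375 = (4 + √85) - 375 = -371 + √85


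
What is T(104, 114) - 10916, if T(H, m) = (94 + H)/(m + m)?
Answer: -414775/38 ≈ -10915.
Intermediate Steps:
T(H, m) = (94 + H)/(2*m) (T(H, m) = (94 + H)/((2*m)) = (94 + H)*(1/(2*m)) = (94 + H)/(2*m))
T(104, 114) - 10916 = (1/2)*(94 + 104)/114 - 10916 = (1/2)*(1/114)*198 - 10916 = 33/38 - 10916 = -414775/38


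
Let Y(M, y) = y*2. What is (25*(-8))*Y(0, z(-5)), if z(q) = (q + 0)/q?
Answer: -400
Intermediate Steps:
z(q) = 1 (z(q) = q/q = 1)
Y(M, y) = 2*y
(25*(-8))*Y(0, z(-5)) = (25*(-8))*(2*1) = -200*2 = -400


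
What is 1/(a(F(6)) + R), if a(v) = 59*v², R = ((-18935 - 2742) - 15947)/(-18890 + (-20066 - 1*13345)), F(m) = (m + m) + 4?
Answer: 52301/789991928 ≈ 6.6204e-5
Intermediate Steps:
F(m) = 4 + 2*m (F(m) = 2*m + 4 = 4 + 2*m)
R = 37624/52301 (R = (-21677 - 15947)/(-18890 + (-20066 - 13345)) = -37624/(-18890 - 33411) = -37624/(-52301) = -37624*(-1/52301) = 37624/52301 ≈ 0.71937)
1/(a(F(6)) + R) = 1/(59*(4 + 2*6)² + 37624/52301) = 1/(59*(4 + 12)² + 37624/52301) = 1/(59*16² + 37624/52301) = 1/(59*256 + 37624/52301) = 1/(15104 + 37624/52301) = 1/(789991928/52301) = 52301/789991928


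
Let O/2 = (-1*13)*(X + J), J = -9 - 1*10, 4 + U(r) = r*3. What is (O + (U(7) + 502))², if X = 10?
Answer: 567009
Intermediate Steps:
U(r) = -4 + 3*r (U(r) = -4 + r*3 = -4 + 3*r)
J = -19 (J = -9 - 10 = -19)
O = 234 (O = 2*((-1*13)*(10 - 19)) = 2*(-13*(-9)) = 2*117 = 234)
(O + (U(7) + 502))² = (234 + ((-4 + 3*7) + 502))² = (234 + ((-4 + 21) + 502))² = (234 + (17 + 502))² = (234 + 519)² = 753² = 567009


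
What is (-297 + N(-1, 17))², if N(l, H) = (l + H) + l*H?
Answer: 88804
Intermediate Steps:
N(l, H) = H + l + H*l (N(l, H) = (H + l) + H*l = H + l + H*l)
(-297 + N(-1, 17))² = (-297 + (17 - 1 + 17*(-1)))² = (-297 + (17 - 1 - 17))² = (-297 - 1)² = (-298)² = 88804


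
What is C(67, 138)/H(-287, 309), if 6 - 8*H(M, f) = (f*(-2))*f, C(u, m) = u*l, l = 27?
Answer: 603/7957 ≈ 0.075782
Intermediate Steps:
C(u, m) = 27*u (C(u, m) = u*27 = 27*u)
H(M, f) = 3/4 + f**2/4 (H(M, f) = 3/4 - f*(-2)*f/8 = 3/4 - (-2*f)*f/8 = 3/4 - (-1)*f**2/4 = 3/4 + f**2/4)
C(67, 138)/H(-287, 309) = (27*67)/(3/4 + (1/4)*309**2) = 1809/(3/4 + (1/4)*95481) = 1809/(3/4 + 95481/4) = 1809/23871 = 1809*(1/23871) = 603/7957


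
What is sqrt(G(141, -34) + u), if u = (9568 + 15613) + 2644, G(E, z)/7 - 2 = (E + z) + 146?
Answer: 3*sqrt(3290) ≈ 172.08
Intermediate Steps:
G(E, z) = 1036 + 7*E + 7*z (G(E, z) = 14 + 7*((E + z) + 146) = 14 + 7*(146 + E + z) = 14 + (1022 + 7*E + 7*z) = 1036 + 7*E + 7*z)
u = 27825 (u = 25181 + 2644 = 27825)
sqrt(G(141, -34) + u) = sqrt((1036 + 7*141 + 7*(-34)) + 27825) = sqrt((1036 + 987 - 238) + 27825) = sqrt(1785 + 27825) = sqrt(29610) = 3*sqrt(3290)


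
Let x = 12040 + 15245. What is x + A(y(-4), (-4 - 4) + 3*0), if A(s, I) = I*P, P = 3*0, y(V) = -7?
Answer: 27285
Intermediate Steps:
x = 27285
P = 0
A(s, I) = 0 (A(s, I) = I*0 = 0)
x + A(y(-4), (-4 - 4) + 3*0) = 27285 + 0 = 27285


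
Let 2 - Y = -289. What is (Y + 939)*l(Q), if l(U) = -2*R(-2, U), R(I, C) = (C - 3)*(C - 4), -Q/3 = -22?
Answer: -9608760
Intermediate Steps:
Q = 66 (Q = -3*(-22) = 66)
Y = 291 (Y = 2 - 1*(-289) = 2 + 289 = 291)
R(I, C) = (-4 + C)*(-3 + C) (R(I, C) = (-3 + C)*(-4 + C) = (-4 + C)*(-3 + C))
l(U) = -24 - 2*U² + 14*U (l(U) = -2*(12 + U² - 7*U) = -24 - 2*U² + 14*U)
(Y + 939)*l(Q) = (291 + 939)*(-24 - 2*66² + 14*66) = 1230*(-24 - 2*4356 + 924) = 1230*(-24 - 8712 + 924) = 1230*(-7812) = -9608760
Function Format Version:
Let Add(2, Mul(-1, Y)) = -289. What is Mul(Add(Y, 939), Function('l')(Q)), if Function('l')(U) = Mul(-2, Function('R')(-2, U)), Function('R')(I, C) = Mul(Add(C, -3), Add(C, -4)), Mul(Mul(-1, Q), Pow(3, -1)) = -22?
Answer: -9608760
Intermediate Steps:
Q = 66 (Q = Mul(-3, -22) = 66)
Y = 291 (Y = Add(2, Mul(-1, -289)) = Add(2, 289) = 291)
Function('R')(I, C) = Mul(Add(-4, C), Add(-3, C)) (Function('R')(I, C) = Mul(Add(-3, C), Add(-4, C)) = Mul(Add(-4, C), Add(-3, C)))
Function('l')(U) = Add(-24, Mul(-2, Pow(U, 2)), Mul(14, U)) (Function('l')(U) = Mul(-2, Add(12, Pow(U, 2), Mul(-7, U))) = Add(-24, Mul(-2, Pow(U, 2)), Mul(14, U)))
Mul(Add(Y, 939), Function('l')(Q)) = Mul(Add(291, 939), Add(-24, Mul(-2, Pow(66, 2)), Mul(14, 66))) = Mul(1230, Add(-24, Mul(-2, 4356), 924)) = Mul(1230, Add(-24, -8712, 924)) = Mul(1230, -7812) = -9608760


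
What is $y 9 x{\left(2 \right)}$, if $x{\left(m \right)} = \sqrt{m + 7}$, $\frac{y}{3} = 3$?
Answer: $243$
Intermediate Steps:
$y = 9$ ($y = 3 \cdot 3 = 9$)
$x{\left(m \right)} = \sqrt{7 + m}$
$y 9 x{\left(2 \right)} = 9 \cdot 9 \sqrt{7 + 2} = 81 \sqrt{9} = 81 \cdot 3 = 243$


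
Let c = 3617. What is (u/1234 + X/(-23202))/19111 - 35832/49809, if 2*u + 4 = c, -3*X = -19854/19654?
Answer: -738123863471707447/1026153346916301924 ≈ -0.71931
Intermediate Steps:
X = 3309/9827 (X = -(-6618)/19654 = -⅓*(-9927/9827) = 3309/9827 ≈ 0.33673)
u = 3613/2 (u = -2 + (½)*3617 = -2 + 3617/2 = 3613/2 ≈ 1806.5)
(u/1234 + X/(-23202))/19111 - 35832/49809 = ((3613/2)/1234 + (3309/9827)/(-23202))/19111 - 35832/49809 = ((3613/2)*(1/1234) + (3309/9827)*(-1/23202))*(1/19111) - 35832*1/49809 = (3613/2468 - 1103/76002018)*(1/19111) - 11944/16603 = (137296284415/93786490212)*(1/19111) - 11944/16603 = 4734354635/61805297049708 - 11944/16603 = -738123863471707447/1026153346916301924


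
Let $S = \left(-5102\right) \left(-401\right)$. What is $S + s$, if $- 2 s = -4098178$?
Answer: $4094991$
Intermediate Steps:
$s = 2049089$ ($s = \left(- \frac{1}{2}\right) \left(-4098178\right) = 2049089$)
$S = 2045902$
$S + s = 2045902 + 2049089 = 4094991$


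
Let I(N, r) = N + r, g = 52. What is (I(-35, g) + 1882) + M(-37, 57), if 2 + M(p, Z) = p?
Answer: 1860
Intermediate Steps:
M(p, Z) = -2 + p
(I(-35, g) + 1882) + M(-37, 57) = ((-35 + 52) + 1882) + (-2 - 37) = (17 + 1882) - 39 = 1899 - 39 = 1860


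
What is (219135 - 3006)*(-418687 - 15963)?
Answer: -93940469850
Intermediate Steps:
(219135 - 3006)*(-418687 - 15963) = 216129*(-434650) = -93940469850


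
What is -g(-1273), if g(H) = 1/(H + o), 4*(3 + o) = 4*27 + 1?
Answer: 4/4995 ≈ 0.00080080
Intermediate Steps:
o = 97/4 (o = -3 + (4*27 + 1)/4 = -3 + (108 + 1)/4 = -3 + (¼)*109 = -3 + 109/4 = 97/4 ≈ 24.250)
g(H) = 1/(97/4 + H) (g(H) = 1/(H + 97/4) = 1/(97/4 + H))
-g(-1273) = -4/(97 + 4*(-1273)) = -4/(97 - 5092) = -4/(-4995) = -4*(-1)/4995 = -1*(-4/4995) = 4/4995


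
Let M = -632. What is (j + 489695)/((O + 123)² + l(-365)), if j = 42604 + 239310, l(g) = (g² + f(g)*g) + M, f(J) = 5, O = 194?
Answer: 771609/231257 ≈ 3.3366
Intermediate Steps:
l(g) = -632 + g² + 5*g (l(g) = (g² + 5*g) - 632 = -632 + g² + 5*g)
j = 281914
(j + 489695)/((O + 123)² + l(-365)) = (281914 + 489695)/((194 + 123)² + (-632 + (-365)² + 5*(-365))) = 771609/(317² + (-632 + 133225 - 1825)) = 771609/(100489 + 130768) = 771609/231257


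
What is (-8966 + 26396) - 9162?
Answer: 8268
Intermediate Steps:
(-8966 + 26396) - 9162 = 17430 - 9162 = 8268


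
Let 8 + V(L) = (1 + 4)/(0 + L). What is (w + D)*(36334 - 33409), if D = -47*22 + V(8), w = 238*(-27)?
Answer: -174736575/8 ≈ -2.1842e+7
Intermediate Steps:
V(L) = -8 + 5/L (V(L) = -8 + (1 + 4)/(0 + L) = -8 + 5/L)
w = -6426
D = -8331/8 (D = -47*22 + (-8 + 5/8) = -1034 + (-8 + 5*(⅛)) = -1034 + (-8 + 5/8) = -1034 - 59/8 = -8331/8 ≈ -1041.4)
(w + D)*(36334 - 33409) = (-6426 - 8331/8)*(36334 - 33409) = -59739/8*2925 = -174736575/8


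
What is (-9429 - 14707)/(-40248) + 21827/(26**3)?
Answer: 963541/523224 ≈ 1.8415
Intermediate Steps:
(-9429 - 14707)/(-40248) + 21827/(26**3) = -24136*(-1/40248) + 21827/17576 = 3017/5031 + 21827*(1/17576) = 3017/5031 + 1679/1352 = 963541/523224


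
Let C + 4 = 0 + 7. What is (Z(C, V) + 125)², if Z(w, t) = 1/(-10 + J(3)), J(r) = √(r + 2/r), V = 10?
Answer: 1302849058/83521 - 72190*√33/83521 ≈ 15594.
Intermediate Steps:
C = 3 (C = -4 + (0 + 7) = -4 + 7 = 3)
Z(w, t) = 1/(-10 + √33/3) (Z(w, t) = 1/(-10 + √(3 + 2/3)) = 1/(-10 + √(3 + 2*(⅓))) = 1/(-10 + √(3 + ⅔)) = 1/(-10 + √(11/3)) = 1/(-10 + √33/3))
(Z(C, V) + 125)² = ((-30/289 - √33/289) + 125)² = (36095/289 - √33/289)²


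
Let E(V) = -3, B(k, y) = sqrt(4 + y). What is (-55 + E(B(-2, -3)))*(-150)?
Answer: 8700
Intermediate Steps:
(-55 + E(B(-2, -3)))*(-150) = (-55 - 3)*(-150) = -58*(-150) = 8700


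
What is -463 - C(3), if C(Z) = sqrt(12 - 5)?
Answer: -463 - sqrt(7) ≈ -465.65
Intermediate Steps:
C(Z) = sqrt(7)
-463 - C(3) = -463 - sqrt(7)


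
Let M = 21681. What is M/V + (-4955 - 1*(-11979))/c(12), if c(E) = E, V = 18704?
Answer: 32909267/56112 ≈ 586.49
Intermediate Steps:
M/V + (-4955 - 1*(-11979))/c(12) = 21681/18704 + (-4955 - 1*(-11979))/12 = 21681*(1/18704) + (-4955 + 11979)*(1/12) = 21681/18704 + 7024*(1/12) = 21681/18704 + 1756/3 = 32909267/56112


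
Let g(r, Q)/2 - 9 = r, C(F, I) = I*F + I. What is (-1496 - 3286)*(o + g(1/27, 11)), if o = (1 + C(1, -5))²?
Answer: -4263950/9 ≈ -4.7377e+5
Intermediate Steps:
C(F, I) = I + F*I (C(F, I) = F*I + I = I + F*I)
g(r, Q) = 18 + 2*r
o = 81 (o = (1 - 5*(1 + 1))² = (1 - 5*2)² = (1 - 10)² = (-9)² = 81)
(-1496 - 3286)*(o + g(1/27, 11)) = (-1496 - 3286)*(81 + (18 + 2/27)) = -4782*(81 + (18 + 2*(1/27))) = -4782*(81 + (18 + 2/27)) = -4782*(81 + 488/27) = -4782*2675/27 = -4263950/9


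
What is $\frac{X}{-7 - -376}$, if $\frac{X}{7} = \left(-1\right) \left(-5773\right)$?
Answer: $\frac{40411}{369} \approx 109.51$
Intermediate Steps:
$X = 40411$ ($X = 7 \left(\left(-1\right) \left(-5773\right)\right) = 7 \cdot 5773 = 40411$)
$\frac{X}{-7 - -376} = \frac{40411}{-7 - -376} = \frac{40411}{-7 + 376} = \frac{40411}{369}$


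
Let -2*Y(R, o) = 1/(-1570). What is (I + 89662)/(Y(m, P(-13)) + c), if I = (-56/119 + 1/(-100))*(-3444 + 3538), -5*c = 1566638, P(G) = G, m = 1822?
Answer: -3416961502/11946733765 ≈ -0.28602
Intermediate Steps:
Y(R, o) = 1/3140 (Y(R, o) = -½/(-1570) = -½*(-1/1570) = 1/3140)
c = -1566638/5 (c = -⅕*1566638 = -1566638/5 ≈ -3.1333e+5)
I = -38399/850 (I = (-56*1/119 + 1*(-1/100))*94 = (-8/17 - 1/100)*94 = -817/1700*94 = -38399/850 ≈ -45.175)
(I + 89662)/(Y(m, P(-13)) + c) = (-38399/850 + 89662)/(1/3140 - 1566638/5) = 76174301/(850*(-983848663/3140)) = (76174301/850)*(-3140/983848663) = -3416961502/11946733765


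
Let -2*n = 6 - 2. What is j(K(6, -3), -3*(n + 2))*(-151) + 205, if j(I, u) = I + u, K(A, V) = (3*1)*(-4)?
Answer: 2017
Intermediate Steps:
n = -2 (n = -(6 - 2)/2 = -½*4 = -2)
K(A, V) = -12 (K(A, V) = 3*(-4) = -12)
j(K(6, -3), -3*(n + 2))*(-151) + 205 = (-12 - 3*(-2 + 2))*(-151) + 205 = (-12 - 3*0)*(-151) + 205 = (-12 + 0)*(-151) + 205 = -12*(-151) + 205 = 1812 + 205 = 2017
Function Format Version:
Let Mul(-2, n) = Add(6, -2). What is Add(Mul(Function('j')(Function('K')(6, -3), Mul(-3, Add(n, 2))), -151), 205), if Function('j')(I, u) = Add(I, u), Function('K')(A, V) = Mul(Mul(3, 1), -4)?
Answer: 2017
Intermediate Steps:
n = -2 (n = Mul(Rational(-1, 2), Add(6, -2)) = Mul(Rational(-1, 2), 4) = -2)
Function('K')(A, V) = -12 (Function('K')(A, V) = Mul(3, -4) = -12)
Add(Mul(Function('j')(Function('K')(6, -3), Mul(-3, Add(n, 2))), -151), 205) = Add(Mul(Add(-12, Mul(-3, Add(-2, 2))), -151), 205) = Add(Mul(Add(-12, Mul(-3, 0)), -151), 205) = Add(Mul(Add(-12, 0), -151), 205) = Add(Mul(-12, -151), 205) = Add(1812, 205) = 2017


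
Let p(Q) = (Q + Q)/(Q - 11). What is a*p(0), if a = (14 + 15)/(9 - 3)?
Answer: 0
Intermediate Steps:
p(Q) = 2*Q/(-11 + Q) (p(Q) = (2*Q)/(-11 + Q) = 2*Q/(-11 + Q))
a = 29/6 ≈ 4.8333
a*p(0) = 29*(2*0/(-11 + 0))/6 = 29*(2*0/(-11))/6 = 29*(2*0*(-1/11))/6 = (29/6)*0 = 0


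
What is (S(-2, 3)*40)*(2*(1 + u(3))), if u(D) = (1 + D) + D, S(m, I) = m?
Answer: -1280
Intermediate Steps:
u(D) = 1 + 2*D
(S(-2, 3)*40)*(2*(1 + u(3))) = (-2*40)*(2*(1 + (1 + 2*3))) = -160*(1 + (1 + 6)) = -160*(1 + 7) = -160*8 = -80*16 = -1280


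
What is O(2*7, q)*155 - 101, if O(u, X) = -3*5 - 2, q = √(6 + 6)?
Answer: -2736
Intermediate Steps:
q = 2*√3 (q = √12 = 2*√3 ≈ 3.4641)
O(u, X) = -17 (O(u, X) = -15 - 2 = -17)
O(2*7, q)*155 - 101 = -17*155 - 101 = -2635 - 101 = -2736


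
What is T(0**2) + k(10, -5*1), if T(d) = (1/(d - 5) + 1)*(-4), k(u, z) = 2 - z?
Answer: 19/5 ≈ 3.8000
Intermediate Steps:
T(d) = -4 - 4/(-5 + d) (T(d) = (1/(-5 + d) + 1)*(-4) = (1 + 1/(-5 + d))*(-4) = -4 - 4/(-5 + d))
T(0**2) + k(10, -5*1) = 4*(4 - 1*0**2)/(-5 + 0**2) + (2 - (-5)) = 4*(4 - 1*0)/(-5 + 0) + (2 - 1*(-5)) = 4*(4 + 0)/(-5) + (2 + 5) = 4*(-1/5)*4 + 7 = -16/5 + 7 = 19/5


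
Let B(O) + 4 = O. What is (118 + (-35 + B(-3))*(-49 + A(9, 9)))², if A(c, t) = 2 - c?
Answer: 6100900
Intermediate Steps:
B(O) = -4 + O
(118 + (-35 + B(-3))*(-49 + A(9, 9)))² = (118 + (-35 + (-4 - 3))*(-49 + (2 - 1*9)))² = (118 + (-35 - 7)*(-49 + (2 - 9)))² = (118 - 42*(-49 - 7))² = (118 - 42*(-56))² = (118 + 2352)² = 2470² = 6100900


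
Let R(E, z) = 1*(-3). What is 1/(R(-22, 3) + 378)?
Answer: 1/375 ≈ 0.0026667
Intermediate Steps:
R(E, z) = -3
1/(R(-22, 3) + 378) = 1/(-3 + 378) = 1/375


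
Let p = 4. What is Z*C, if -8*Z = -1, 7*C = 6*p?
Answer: 3/7 ≈ 0.42857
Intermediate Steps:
C = 24/7 (C = (6*4)/7 = (⅐)*24 = 24/7 ≈ 3.4286)
Z = ⅛ (Z = -⅛*(-1) = ⅛ ≈ 0.12500)
Z*C = (⅛)*(24/7) = 3/7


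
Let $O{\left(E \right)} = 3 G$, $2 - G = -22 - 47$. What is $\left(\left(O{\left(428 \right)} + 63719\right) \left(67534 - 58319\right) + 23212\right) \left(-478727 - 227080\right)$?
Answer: $-415830846729744$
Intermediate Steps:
$G = 71$ ($G = 2 - \left(-22 - 47\right) = 2 - -69 = 2 + 69 = 71$)
$O{\left(E \right)} = 213$ ($O{\left(E \right)} = 3 \cdot 71 = 213$)
$\left(\left(O{\left(428 \right)} + 63719\right) \left(67534 - 58319\right) + 23212\right) \left(-478727 - 227080\right) = \left(\left(213 + 63719\right) \left(67534 - 58319\right) + 23212\right) \left(-478727 - 227080\right) = \left(63932 \cdot 9215 + 23212\right) \left(-705807\right) = \left(589133380 + 23212\right) \left(-705807\right) = 589156592 \left(-705807\right) = -415830846729744$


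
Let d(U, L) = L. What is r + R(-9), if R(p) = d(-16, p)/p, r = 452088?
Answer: 452089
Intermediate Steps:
R(p) = 1 (R(p) = p/p = 1)
r + R(-9) = 452088 + 1 = 452089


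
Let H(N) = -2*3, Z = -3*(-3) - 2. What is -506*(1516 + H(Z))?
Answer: -764060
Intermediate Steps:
Z = 7 (Z = 9 - 2 = 7)
H(N) = -6
-506*(1516 + H(Z)) = -506*(1516 - 6) = -506*1510 = -764060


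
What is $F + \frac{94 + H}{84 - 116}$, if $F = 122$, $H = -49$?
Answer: $\frac{3859}{32} \approx 120.59$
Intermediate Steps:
$F + \frac{94 + H}{84 - 116} = 122 + \frac{94 - 49}{84 - 116} = 122 + \frac{45}{-32} = 122 + 45 \left(- \frac{1}{32}\right) = 122 - \frac{45}{32} = \frac{3859}{32}$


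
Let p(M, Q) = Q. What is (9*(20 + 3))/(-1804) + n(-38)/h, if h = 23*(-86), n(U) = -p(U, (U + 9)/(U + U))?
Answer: -7766395/67797928 ≈ -0.11455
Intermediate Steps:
n(U) = -(9 + U)/(2*U) (n(U) = -(U + 9)/(U + U) = -(9 + U)/(2*U))
h = -1978
(9*(20 + 3))/(-1804) + n(-38)/h = (9*(20 + 3))/(-1804) + ((½)*(-9 - 1*(-38))/(-38))/(-1978) = (9*23)*(-1/1804) + ((½)*(-1/38)*(-9 + 38))*(-1/1978) = 207*(-1/1804) + ((½)*(-1/38)*29)*(-1/1978) = -207/1804 - 29/76*(-1/1978) = -207/1804 + 29/150328 = -7766395/67797928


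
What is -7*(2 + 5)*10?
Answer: -490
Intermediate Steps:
-7*(2 + 5)*10 = -7*7*10 = -49*10 = -490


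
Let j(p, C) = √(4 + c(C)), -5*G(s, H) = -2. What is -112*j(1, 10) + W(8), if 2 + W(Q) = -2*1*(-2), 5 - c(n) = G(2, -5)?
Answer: 2 - 112*√215/5 ≈ -326.45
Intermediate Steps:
G(s, H) = ⅖ (G(s, H) = -⅕*(-2) = ⅖)
c(n) = 23/5 (c(n) = 5 - 1*⅖ = 5 - ⅖ = 23/5)
W(Q) = 2 (W(Q) = -2 - 2*1*(-2) = -2 - 2*(-2) = -2 + 4 = 2)
j(p, C) = √215/5 (j(p, C) = √(4 + 23/5) = √(43/5) = √215/5)
-112*j(1, 10) + W(8) = -112*√215/5 + 2 = 2 - 112*√215/5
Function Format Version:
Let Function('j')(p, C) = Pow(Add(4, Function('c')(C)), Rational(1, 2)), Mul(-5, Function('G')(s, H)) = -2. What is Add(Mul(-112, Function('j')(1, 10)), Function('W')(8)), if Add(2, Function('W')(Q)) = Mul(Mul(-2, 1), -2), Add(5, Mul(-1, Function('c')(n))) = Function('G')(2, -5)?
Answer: Add(2, Mul(Rational(-112, 5), Pow(215, Rational(1, 2)))) ≈ -326.45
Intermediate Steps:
Function('G')(s, H) = Rational(2, 5) (Function('G')(s, H) = Mul(Rational(-1, 5), -2) = Rational(2, 5))
Function('c')(n) = Rational(23, 5) (Function('c')(n) = Add(5, Mul(-1, Rational(2, 5))) = Add(5, Rational(-2, 5)) = Rational(23, 5))
Function('W')(Q) = 2 (Function('W')(Q) = Add(-2, Mul(Mul(-2, 1), -2)) = Add(-2, Mul(-2, -2)) = Add(-2, 4) = 2)
Function('j')(p, C) = Mul(Rational(1, 5), Pow(215, Rational(1, 2))) (Function('j')(p, C) = Pow(Add(4, Rational(23, 5)), Rational(1, 2)) = Pow(Rational(43, 5), Rational(1, 2)) = Mul(Rational(1, 5), Pow(215, Rational(1, 2))))
Add(Mul(-112, Function('j')(1, 10)), Function('W')(8)) = Add(Mul(-112, Mul(Rational(1, 5), Pow(215, Rational(1, 2)))), 2) = Add(Mul(Rational(-112, 5), Pow(215, Rational(1, 2))), 2) = Add(2, Mul(Rational(-112, 5), Pow(215, Rational(1, 2))))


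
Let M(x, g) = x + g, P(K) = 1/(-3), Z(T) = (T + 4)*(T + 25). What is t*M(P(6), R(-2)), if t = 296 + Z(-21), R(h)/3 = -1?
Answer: -760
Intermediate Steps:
R(h) = -3 (R(h) = 3*(-1) = -3)
Z(T) = (4 + T)*(25 + T)
P(K) = -1/3
t = 228 (t = 296 + (100 + (-21)**2 + 29*(-21)) = 296 + (100 + 441 - 609) = 296 - 68 = 228)
M(x, g) = g + x
t*M(P(6), R(-2)) = 228*(-3 - 1/3) = 228*(-10/3) = -760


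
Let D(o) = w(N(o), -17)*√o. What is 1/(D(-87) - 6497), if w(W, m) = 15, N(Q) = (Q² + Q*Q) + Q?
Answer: -6497/42230584 - 15*I*√87/42230584 ≈ -0.00015385 - 3.313e-6*I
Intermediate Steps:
N(Q) = Q + 2*Q² (N(Q) = (Q² + Q²) + Q = 2*Q² + Q = Q + 2*Q²)
D(o) = 15*√o
1/(D(-87) - 6497) = 1/(15*√(-87) - 6497) = 1/(15*(I*√87) - 6497) = 1/(15*I*√87 - 6497) = 1/(-6497 + 15*I*√87)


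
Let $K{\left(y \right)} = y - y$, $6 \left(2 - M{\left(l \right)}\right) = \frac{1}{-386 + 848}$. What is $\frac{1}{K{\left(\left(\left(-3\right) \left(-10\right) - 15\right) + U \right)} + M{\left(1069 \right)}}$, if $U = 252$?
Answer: $\frac{2772}{5543} \approx 0.50009$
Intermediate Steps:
$M{\left(l \right)} = \frac{5543}{2772}$ ($M{\left(l \right)} = 2 - \frac{1}{6 \left(-386 + 848\right)} = 2 - \frac{1}{6 \cdot 462} = 2 - \frac{1}{2772} = \frac{5543}{2772}$)
$K{\left(y \right)} = 0$
$\frac{1}{K{\left(\left(\left(-3\right) \left(-10\right) - 15\right) + U \right)} + M{\left(1069 \right)}} = \frac{1}{0 + \frac{5543}{2772}} = \frac{1}{\frac{5543}{2772}} = \frac{2772}{5543}$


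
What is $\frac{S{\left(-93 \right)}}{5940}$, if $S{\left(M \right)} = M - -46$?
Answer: $- \frac{47}{5940} \approx -0.0079125$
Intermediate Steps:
$S{\left(M \right)} = 46 + M$ ($S{\left(M \right)} = M + 46 = 46 + M$)
$\frac{S{\left(-93 \right)}}{5940} = \frac{46 - 93}{5940} = \left(-47\right) \frac{1}{5940} = - \frac{47}{5940}$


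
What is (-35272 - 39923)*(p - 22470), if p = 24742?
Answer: -170843040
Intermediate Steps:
(-35272 - 39923)*(p - 22470) = (-35272 - 39923)*(24742 - 22470) = -75195*2272 = -170843040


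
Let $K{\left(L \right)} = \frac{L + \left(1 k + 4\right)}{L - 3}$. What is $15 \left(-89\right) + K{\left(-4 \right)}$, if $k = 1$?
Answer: $- \frac{9346}{7} \approx -1335.1$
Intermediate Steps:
$K{\left(L \right)} = \frac{5 + L}{-3 + L}$ ($K{\left(L \right)} = \frac{L + \left(1 \cdot 1 + 4\right)}{L - 3} = \frac{L + \left(1 + 4\right)}{-3 + L} = \frac{L + 5}{-3 + L} = \frac{5 + L}{-3 + L}$)
$15 \left(-89\right) + K{\left(-4 \right)} = 15 \left(-89\right) + \frac{5 - 4}{-3 - 4} = -1335 + \frac{1}{-7} \cdot 1 = -1335 - \frac{1}{7} = - \frac{9346}{7}$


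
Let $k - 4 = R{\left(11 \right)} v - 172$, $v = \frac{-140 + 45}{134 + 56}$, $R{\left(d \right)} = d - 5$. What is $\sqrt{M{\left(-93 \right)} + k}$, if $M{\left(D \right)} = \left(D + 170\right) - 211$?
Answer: $i \sqrt{305} \approx 17.464 i$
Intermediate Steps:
$R{\left(d \right)} = -5 + d$
$v = - \frac{1}{2}$ ($v = - \frac{95}{190} = \left(-95\right) \frac{1}{190} = - \frac{1}{2} \approx -0.5$)
$k = -171$ ($k = 4 - \left(172 - \left(-5 + 11\right) \left(- \frac{1}{2}\right)\right) = 4 + \left(6 \left(- \frac{1}{2}\right) - 172\right) = 4 - 175 = -171$)
$M{\left(D \right)} = -41 + D$ ($M{\left(D \right)} = \left(170 + D\right) - 211 = -41 + D$)
$\sqrt{M{\left(-93 \right)} + k} = \sqrt{\left(-41 - 93\right) - 171} = \sqrt{-134 - 171} = \sqrt{-305} = i \sqrt{305}$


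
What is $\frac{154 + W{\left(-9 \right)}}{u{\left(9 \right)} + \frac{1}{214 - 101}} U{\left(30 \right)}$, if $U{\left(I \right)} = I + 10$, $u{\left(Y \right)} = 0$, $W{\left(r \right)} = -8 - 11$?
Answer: $610200$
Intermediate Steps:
$W{\left(r \right)} = -19$
$U{\left(I \right)} = 10 + I$
$\frac{154 + W{\left(-9 \right)}}{u{\left(9 \right)} + \frac{1}{214 - 101}} U{\left(30 \right)} = \frac{154 - 19}{0 + \frac{1}{214 - 101}} \left(10 + 30\right) = \frac{135}{0 + \frac{1}{113}} \cdot 40 = 135 \frac{1}{\frac{1}{113}} \cdot 40 = 135 \cdot 113 \cdot 40 = 15255 \cdot 40 = 610200$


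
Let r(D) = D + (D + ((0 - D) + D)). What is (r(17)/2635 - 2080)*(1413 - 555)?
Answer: -276617484/155 ≈ -1.7846e+6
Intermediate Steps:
r(D) = 2*D (r(D) = D + (D + (-D + D)) = D + (D + 0) = D + D = 2*D)
(r(17)/2635 - 2080)*(1413 - 555) = ((2*17)/2635 - 2080)*(1413 - 555) = (34*(1/2635) - 2080)*858 = (2/155 - 2080)*858 = -322398/155*858 = -276617484/155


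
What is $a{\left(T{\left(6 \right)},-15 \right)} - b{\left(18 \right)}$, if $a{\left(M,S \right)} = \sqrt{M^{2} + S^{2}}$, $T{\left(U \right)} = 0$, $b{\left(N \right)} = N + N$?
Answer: $-21$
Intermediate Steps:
$b{\left(N \right)} = 2 N$
$a{\left(T{\left(6 \right)},-15 \right)} - b{\left(18 \right)} = \sqrt{0^{2} + \left(-15\right)^{2}} - 2 \cdot 18 = \sqrt{0 + 225} - 36 = \sqrt{225} - 36 = 15 - 36 = -21$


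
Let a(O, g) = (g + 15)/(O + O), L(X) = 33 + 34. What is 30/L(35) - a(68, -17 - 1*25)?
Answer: 5889/9112 ≈ 0.64629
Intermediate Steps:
L(X) = 67
a(O, g) = (15 + g)/(2*O) (a(O, g) = (15 + g)/((2*O)) = (15 + g)*(1/(2*O)) = (15 + g)/(2*O))
30/L(35) - a(68, -17 - 1*25) = 30/67 - (15 + (-17 - 1*25))/(2*68) = 30*(1/67) - (15 + (-17 - 25))/(2*68) = 30/67 - (15 - 42)/(2*68) = 30/67 - (-27)/(2*68) = 30/67 - 1*(-27/136) = 30/67 + 27/136 = 5889/9112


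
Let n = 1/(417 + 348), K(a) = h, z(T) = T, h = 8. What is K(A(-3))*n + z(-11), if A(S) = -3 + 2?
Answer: -8407/765 ≈ -10.990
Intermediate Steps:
A(S) = -1
K(a) = 8
n = 1/765 ≈ 0.0013072
K(A(-3))*n + z(-11) = 8*(1/765) - 11 = 8/765 - 11 = -8407/765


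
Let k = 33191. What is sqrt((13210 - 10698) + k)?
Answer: 3*sqrt(3967) ≈ 188.95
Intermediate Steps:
sqrt((13210 - 10698) + k) = sqrt((13210 - 10698) + 33191) = sqrt(2512 + 33191) = sqrt(35703) = 3*sqrt(3967)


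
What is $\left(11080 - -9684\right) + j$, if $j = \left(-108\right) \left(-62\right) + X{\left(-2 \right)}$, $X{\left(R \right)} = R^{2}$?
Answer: $27464$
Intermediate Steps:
$j = 6700$ ($j = \left(-108\right) \left(-62\right) + \left(-2\right)^{2} = 6696 + 4 = 6700$)
$\left(11080 - -9684\right) + j = \left(11080 - -9684\right) + 6700 = \left(11080 + 9684\right) + 6700 = 20764 + 6700 = 27464$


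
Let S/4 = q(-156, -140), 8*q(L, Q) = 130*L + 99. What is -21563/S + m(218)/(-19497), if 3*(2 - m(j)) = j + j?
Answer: 843720232/393468957 ≈ 2.1443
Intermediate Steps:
q(L, Q) = 99/8 + 65*L/4 (q(L, Q) = (130*L + 99)/8 = (99 + 130*L)/8 = 99/8 + 65*L/4)
S = -20181/2 (S = 4*(99/8 + (65/4)*(-156)) = 4*(99/8 - 2535) = 4*(-20181/8) = -20181/2 ≈ -10091.)
m(j) = 2 - 2*j/3 (m(j) = 2 - (j + j)/3 = 2 - 2*j/3)
-21563/S + m(218)/(-19497) = -21563/(-20181/2) + (2 - ⅔*218)/(-19497) = -21563*(-2/20181) + (2 - 436/3)*(-1/19497) = 43126/20181 - 430/3*(-1/19497) = 43126/20181 + 430/58491 = 843720232/393468957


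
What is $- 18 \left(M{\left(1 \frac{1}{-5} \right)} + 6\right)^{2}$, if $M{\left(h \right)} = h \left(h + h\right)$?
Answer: $- \frac{415872}{625} \approx -665.4$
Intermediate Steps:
$M{\left(h \right)} = 2 h^{2}$ ($M{\left(h \right)} = h 2 h = 2 h^{2}$)
$- 18 \left(M{\left(1 \frac{1}{-5} \right)} + 6\right)^{2} = - 18 \left(2 \left(1 \frac{1}{-5}\right)^{2} + 6\right)^{2} = - 18 \left(2 \left(1 \left(- \frac{1}{5}\right)\right)^{2} + 6\right)^{2} = - 18 \left(2 \left(- \frac{1}{5}\right)^{2} + 6\right)^{2} = - 18 \left(2 \cdot \frac{1}{25} + 6\right)^{2} = - 18 \left(\frac{2}{25} + 6\right)^{2} = - 18 \left(\frac{152}{25}\right)^{2} = \left(-18\right) \frac{23104}{625} = - \frac{415872}{625}$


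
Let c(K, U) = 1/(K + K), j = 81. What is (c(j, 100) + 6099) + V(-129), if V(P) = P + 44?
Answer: 974269/162 ≈ 6014.0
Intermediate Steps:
V(P) = 44 + P
c(K, U) = 1/(2*K)
(c(j, 100) + 6099) + V(-129) = ((1/2)/81 + 6099) + (44 - 129) = ((1/2)*(1/81) + 6099) - 85 = (1/162 + 6099) - 85 = 988039/162 - 85 = 974269/162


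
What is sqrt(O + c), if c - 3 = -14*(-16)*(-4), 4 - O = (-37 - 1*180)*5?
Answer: 14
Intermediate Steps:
O = 1089 (O = 4 - (-37 - 1*180)*5 = 4 - (-37 - 180)*5 = 4 - (-217)*5 = 4 - 1*(-1085) = 4 + 1085 = 1089)
c = -893 (c = 3 - 14*(-16)*(-4) = 3 + 224*(-4) = 3 - 896 = -893)
sqrt(O + c) = sqrt(1089 - 893) = sqrt(196) = 14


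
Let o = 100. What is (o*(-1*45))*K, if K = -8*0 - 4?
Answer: 18000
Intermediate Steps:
K = -4 (K = 0 - 4 = -4)
(o*(-1*45))*K = (100*(-1*45))*(-4) = (100*(-45))*(-4) = -4500*(-4) = 18000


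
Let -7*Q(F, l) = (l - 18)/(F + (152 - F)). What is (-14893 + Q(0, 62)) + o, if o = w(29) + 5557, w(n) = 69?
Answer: -2465033/266 ≈ -9267.0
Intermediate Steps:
Q(F, l) = 9/532 - l/1064 (Q(F, l) = -(l - 18)/(7*(F + (152 - F))) = -(-18 + l)/(7*152) = -(-9/76 + l/152)/7 = 9/532 - l/1064)
o = 5626 (o = 69 + 5557 = 5626)
(-14893 + Q(0, 62)) + o = (-14893 + (9/532 - 1/1064*62)) + 5626 = (-14893 + (9/532 - 31/532)) + 5626 = (-14893 - 11/266) + 5626 = -3961549/266 + 5626 = -2465033/266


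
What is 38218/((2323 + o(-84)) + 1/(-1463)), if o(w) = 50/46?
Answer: 1285997482/78203179 ≈ 16.444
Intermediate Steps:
o(w) = 25/23 (o(w) = 50*(1/46) = 25/23)
38218/((2323 + o(-84)) + 1/(-1463)) = 38218/((2323 + 25/23) + 1/(-1463)) = 38218/(53454/23 - 1/1463) = 38218/(78203179/33649) = 38218*(33649/78203179) = 1285997482/78203179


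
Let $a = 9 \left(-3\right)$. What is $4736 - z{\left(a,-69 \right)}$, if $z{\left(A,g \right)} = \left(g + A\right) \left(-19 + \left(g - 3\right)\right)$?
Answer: $-4000$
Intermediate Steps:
$a = -27$
$z{\left(A,g \right)} = \left(-22 + g\right) \left(A + g\right)$ ($z{\left(A,g \right)} = \left(A + g\right) \left(-19 + \left(g - 3\right)\right) = \left(A + g\right) \left(-19 + \left(-3 + g\right)\right) = \left(A + g\right) \left(-22 + g\right) = \left(-22 + g\right) \left(A + g\right)$)
$4736 - z{\left(a,-69 \right)} = 4736 - \left(\left(-69\right)^{2} - -594 - -1518 - -1863\right) = 4736 - \left(4761 + 594 + 1518 + 1863\right) = 4736 - 8736 = -4000$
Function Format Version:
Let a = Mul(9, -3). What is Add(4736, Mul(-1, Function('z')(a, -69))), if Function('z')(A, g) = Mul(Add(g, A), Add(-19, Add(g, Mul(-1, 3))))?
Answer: -4000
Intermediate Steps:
a = -27
Function('z')(A, g) = Mul(Add(-22, g), Add(A, g)) (Function('z')(A, g) = Mul(Add(A, g), Add(-19, Add(g, -3))) = Mul(Add(A, g), Add(-19, Add(-3, g))) = Mul(Add(A, g), Add(-22, g)) = Mul(Add(-22, g), Add(A, g)))
Add(4736, Mul(-1, Function('z')(a, -69))) = Add(4736, Mul(-1, Add(Pow(-69, 2), Mul(-22, -27), Mul(-22, -69), Mul(-27, -69)))) = Add(4736, Mul(-1, Add(4761, 594, 1518, 1863))) = Add(4736, Mul(-1, 8736)) = Add(4736, -8736) = -4000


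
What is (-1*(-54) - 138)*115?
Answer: -9660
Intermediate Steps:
(-1*(-54) - 138)*115 = (54 - 138)*115 = -84*115 = -9660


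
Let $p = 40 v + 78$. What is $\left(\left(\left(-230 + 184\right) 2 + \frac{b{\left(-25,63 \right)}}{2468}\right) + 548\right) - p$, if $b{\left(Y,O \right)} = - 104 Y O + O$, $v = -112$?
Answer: $\frac{12153407}{2468} \approx 4924.4$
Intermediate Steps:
$p = -4402$ ($p = 40 \left(-112\right) + 78 = -4480 + 78 = -4402$)
$b{\left(Y,O \right)} = O - 104 O Y$ ($b{\left(Y,O \right)} = - 104 O Y + O = O - 104 O Y$)
$\left(\left(\left(-230 + 184\right) 2 + \frac{b{\left(-25,63 \right)}}{2468}\right) + 548\right) - p = \left(\left(\left(-230 + 184\right) 2 + \frac{63 \left(1 - -2600\right)}{2468}\right) + 548\right) - -4402 = \left(\left(\left(-46\right) 2 + 63 \left(1 + 2600\right) \frac{1}{2468}\right) + 548\right) + 4402 = \left(\left(-92 + 63 \cdot 2601 \cdot \frac{1}{2468}\right) + 548\right) + 4402 = \left(\left(-92 + 163863 \cdot \frac{1}{2468}\right) + 548\right) + 4402 = \left(\left(-92 + \frac{163863}{2468}\right) + 548\right) + 4402 = \left(- \frac{63193}{2468} + 548\right) + 4402 = \frac{1289271}{2468} + 4402 = \frac{12153407}{2468}$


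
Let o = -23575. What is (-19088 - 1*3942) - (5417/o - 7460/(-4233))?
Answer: -2298385153589/99792975 ≈ -23032.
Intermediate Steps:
(-19088 - 1*3942) - (5417/o - 7460/(-4233)) = (-19088 - 1*3942) - (5417/(-23575) - 7460/(-4233)) = (-19088 - 3942) - (5417*(-1/23575) - 7460*(-1/4233)) = -23030 - (-5417/23575 + 7460/4233) = -23030 - 1*152939339/99792975 = -23030 - 152939339/99792975 = -2298385153589/99792975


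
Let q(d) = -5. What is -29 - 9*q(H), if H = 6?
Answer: 16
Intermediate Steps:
-29 - 9*q(H) = -29 - 9*(-5) = -29 + 45 = 16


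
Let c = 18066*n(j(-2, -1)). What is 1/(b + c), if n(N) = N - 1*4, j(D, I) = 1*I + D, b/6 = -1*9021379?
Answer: -1/54254736 ≈ -1.8432e-8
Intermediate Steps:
b = -54128274 (b = 6*(-1*9021379) = 6*(-9021379) = -54128274)
j(D, I) = D + I (j(D, I) = I + D = D + I)
n(N) = -4 + N (n(N) = N - 4 = -4 + N)
c = -126462 (c = 18066*(-4 + (-2 - 1)) = 18066*(-4 - 3) = 18066*(-7) = -126462)
1/(b + c) = 1/(-54128274 - 126462) = 1/(-54254736) = -1/54254736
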